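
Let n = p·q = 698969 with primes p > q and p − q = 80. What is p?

Since p = q + 80, we have 698969 = q(q + 80), so q² + 80q − 698969 = 0.
Discriminant: 80² + 4·698969 = 6400 + 2795876 = 2802276; √2802276 = 1674.
q = (−80 + 1674)/2 = 797, and p = q + 80 = 877.
Check: 797 · 877 = 698969.

877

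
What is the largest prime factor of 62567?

62567 = 19 · 3293
3293 = 37 · 89
89 is prime.
So 62567 = 19 · 37 · 89; the largest prime factor is 89.

89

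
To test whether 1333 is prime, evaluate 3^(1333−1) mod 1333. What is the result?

1000

3^1 ≡ 3 (mod 1333)
3^2 ≡ 3^2 = 9 ≡ 9 (mod 1333)
3^4 ≡ 9^2 = 81 ≡ 81 (mod 1333)
3^8 ≡ 81^2 = 6561 ≡ 1229 (mod 1333)
3^16 ≡ 1229^2 = 1510441 ≡ 152 (mod 1333)
3^32 ≡ 152^2 = 23104 ≡ 443 (mod 1333)
3^64 ≡ 443^2 = 196249 ≡ 298 (mod 1333)
3^128 ≡ 298^2 = 88804 ≡ 826 (mod 1333)
3^256 ≡ 826^2 = 682276 ≡ 1113 (mod 1333)
3^512 ≡ 1113^2 = 1238769 ≡ 412 (mod 1333)
3^1024 ≡ 412^2 = 169744 ≡ 453 (mod 1333)
1332 = 1024 + 256 + 32 + 16 + 4 in binary powers of 2.
So 3^1332 ≡ 453 · 1113 · 443 · 152 · 81 ≡ 1000 (mod 1333).
Since 1000 ≠ 1, base 3 is a Fermat witness: 1333 is composite.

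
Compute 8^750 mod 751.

1

8^1 ≡ 8 (mod 751)
8^2 ≡ 8^2 = 64 ≡ 64 (mod 751)
8^4 ≡ 64^2 = 4096 ≡ 341 (mod 751)
8^8 ≡ 341^2 = 116281 ≡ 627 (mod 751)
8^16 ≡ 627^2 = 393129 ≡ 356 (mod 751)
8^32 ≡ 356^2 = 126736 ≡ 568 (mod 751)
8^64 ≡ 568^2 = 322624 ≡ 445 (mod 751)
8^128 ≡ 445^2 = 198025 ≡ 512 (mod 751)
8^256 ≡ 512^2 = 262144 ≡ 45 (mod 751)
8^512 ≡ 45^2 = 2025 ≡ 523 (mod 751)
750 = 512 + 128 + 64 + 32 + 8 + 4 + 2 in binary powers of 2.
So 8^750 ≡ 523 · 512 · 445 · 568 · 627 · 341 · 64 ≡ 1 (mod 751).
Since the result is 1, base 8 gives no evidence that 751 is composite.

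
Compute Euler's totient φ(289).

272

Factor: 289 = 17^2.
φ(289) = 17^1·(17−1) = 272.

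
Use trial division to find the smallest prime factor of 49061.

49061 is odd.
Digit sum 20, not divisible by 3.
Ends in 1: not divisible by 5.
7: 49061 = 7·7008 + 5
11: 49061 = 11·4460 + 1
13: 49061 = 13·3773 + 12
17: 49061 = 17·2885 + 16
19: 49061 = 19·2582 + 3
23: 49061 = 23·2133 + 2
29: 49061 = 29·1691 + 22
31: 49061 = 31·1582 + 19
37: 49061 = 37·1325 + 36
41: 49061 = 41·1196 + 25
43: 49061 = 43·1140 + 41
47: 49061 = 47·1043 + 40
53: 49061 = 53·925 + 36
59: 49061 = 59·831 + 32
61: 49061 = 61·804 + 17
67: 49061 = 67·732 + 17
71: 49061 = 71·691

71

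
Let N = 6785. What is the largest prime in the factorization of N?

6785 = 5 · 1357
1357 = 23 · 59
59 is prime.
So 6785 = 5 · 23 · 59; the largest prime factor is 59.

59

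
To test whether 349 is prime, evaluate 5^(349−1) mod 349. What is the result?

5^1 ≡ 5 (mod 349)
5^2 ≡ 5^2 = 25 ≡ 25 (mod 349)
5^4 ≡ 25^2 = 625 ≡ 276 (mod 349)
5^8 ≡ 276^2 = 76176 ≡ 94 (mod 349)
5^16 ≡ 94^2 = 8836 ≡ 111 (mod 349)
5^32 ≡ 111^2 = 12321 ≡ 106 (mod 349)
5^64 ≡ 106^2 = 11236 ≡ 68 (mod 349)
5^128 ≡ 68^2 = 4624 ≡ 87 (mod 349)
5^256 ≡ 87^2 = 7569 ≡ 240 (mod 349)
348 = 256 + 64 + 16 + 8 + 4 in binary powers of 2.
So 5^348 ≡ 240 · 68 · 111 · 94 · 276 ≡ 1 (mod 349).
Since the result is 1, base 5 gives no evidence that 349 is composite.

1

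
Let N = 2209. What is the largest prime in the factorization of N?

47

2209 = 47 · 47
47 = 47 · 1
So 2209 = 47^2; the largest prime factor is 47.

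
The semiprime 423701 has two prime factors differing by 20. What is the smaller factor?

Since p = q + 20, we have 423701 = q(q + 20), so q² + 20q − 423701 = 0.
Discriminant: 20² + 4·423701 = 400 + 1694804 = 1695204; √1695204 = 1302.
q = (−20 + 1302)/2 = 641, and p = q + 20 = 661.
Check: 641 · 661 = 423701.

641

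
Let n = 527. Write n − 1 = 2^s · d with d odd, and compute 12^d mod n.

527 − 1 = 526 = 2^1 · 263, so d = 263.
12^1 ≡ 12 (mod 527)
12^2 ≡ 12^2 = 144 ≡ 144 (mod 527)
12^4 ≡ 144^2 = 20736 ≡ 183 (mod 527)
12^8 ≡ 183^2 = 33489 ≡ 288 (mod 527)
12^16 ≡ 288^2 = 82944 ≡ 205 (mod 527)
12^32 ≡ 205^2 = 42025 ≡ 392 (mod 527)
12^64 ≡ 392^2 = 153664 ≡ 307 (mod 527)
12^128 ≡ 307^2 = 94249 ≡ 443 (mod 527)
12^256 ≡ 443^2 = 196249 ≡ 205 (mod 527)
263 = 256 + 4 + 2 + 1 in binary powers of 2.
So 12^263 ≡ 205 · 183 · 144 · 12 ≡ 177 (mod 527).
Squaring chain: 177; never reaches −1, so base 12 is a Miller–Rabin witness that 527 is composite.

177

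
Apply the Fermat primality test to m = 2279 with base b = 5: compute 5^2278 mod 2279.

411

5^1 ≡ 5 (mod 2279)
5^2 ≡ 5^2 = 25 ≡ 25 (mod 2279)
5^4 ≡ 25^2 = 625 ≡ 625 (mod 2279)
5^8 ≡ 625^2 = 390625 ≡ 916 (mod 2279)
5^16 ≡ 916^2 = 839056 ≡ 384 (mod 2279)
5^32 ≡ 384^2 = 147456 ≡ 1600 (mod 2279)
5^64 ≡ 1600^2 = 2560000 ≡ 683 (mod 2279)
5^128 ≡ 683^2 = 466489 ≡ 1573 (mod 2279)
5^256 ≡ 1573^2 = 2474329 ≡ 1614 (mod 2279)
5^512 ≡ 1614^2 = 2604996 ≡ 99 (mod 2279)
5^1024 ≡ 99^2 = 9801 ≡ 685 (mod 2279)
5^2048 ≡ 685^2 = 469225 ≡ 2030 (mod 2279)
2278 = 2048 + 128 + 64 + 32 + 4 + 2 in binary powers of 2.
So 5^2278 ≡ 2030 · 1573 · 683 · 1600 · 625 · 25 ≡ 411 (mod 2279).
Since 411 ≠ 1, base 5 is a Fermat witness: 2279 is composite.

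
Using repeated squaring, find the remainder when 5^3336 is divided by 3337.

5^1 ≡ 5 (mod 3337)
5^2 ≡ 5^2 = 25 ≡ 25 (mod 3337)
5^4 ≡ 25^2 = 625 ≡ 625 (mod 3337)
5^8 ≡ 625^2 = 390625 ≡ 196 (mod 3337)
5^16 ≡ 196^2 = 38416 ≡ 1709 (mod 3337)
5^32 ≡ 1709^2 = 2920681 ≡ 806 (mod 3337)
5^64 ≡ 806^2 = 649636 ≡ 2258 (mod 3337)
5^128 ≡ 2258^2 = 5098564 ≡ 2965 (mod 3337)
5^256 ≡ 2965^2 = 8791225 ≡ 1567 (mod 3337)
5^512 ≡ 1567^2 = 2455489 ≡ 2794 (mod 3337)
5^1024 ≡ 2794^2 = 7806436 ≡ 1193 (mod 3337)
5^2048 ≡ 1193^2 = 1423249 ≡ 1687 (mod 3337)
3336 = 2048 + 1024 + 256 + 8 in binary powers of 2.
So 5^3336 ≡ 1687 · 1193 · 1567 · 196 ≡ 1922 (mod 3337).
Since 1922 ≠ 1, base 5 is a Fermat witness: 3337 is composite.

1922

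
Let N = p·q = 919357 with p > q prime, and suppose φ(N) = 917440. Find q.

941

φ(n) = (p−1)(q−1) = n − (p+q) + 1, so p + q = 919357 − 917440 + 1 = 1918.
p and q are the roots of t² − 1918t + 919357 = 0.
Discriminant: 1918² − 4·919357 = 3678724 − 3677428 = 1296; √1296 = 36.
q = (1918 − 36)/2 = 941, p = (1918 + 36)/2 = 977.
Check: 941 · 977 = 919357.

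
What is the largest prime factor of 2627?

71

2627 = 37 · 71
71 is prime.
So 2627 = 37 · 71; the largest prime factor is 71.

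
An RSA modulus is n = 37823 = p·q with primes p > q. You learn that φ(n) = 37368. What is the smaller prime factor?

φ(n) = (p−1)(q−1) = n − (p+q) + 1, so p + q = 37823 − 37368 + 1 = 456.
p and q are the roots of t² − 456t + 37823 = 0.
Discriminant: 456² − 4·37823 = 207936 − 151292 = 56644; √56644 = 238.
q = (456 − 238)/2 = 109, p = (456 + 238)/2 = 347.
Check: 109 · 347 = 37823.

109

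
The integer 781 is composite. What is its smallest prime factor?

781 is odd.
Digit sum 16, not divisible by 3.
Ends in 1: not divisible by 5.
7: 781 = 7·111 + 4
11: 781 = 11·71

11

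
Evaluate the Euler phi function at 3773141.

3698128

Factor: 3773141 = 107 · 179 · 197.
φ(3773141) = (107−1) · (179−1) · (197−1) = 106 · 178 · 196 = 3698128.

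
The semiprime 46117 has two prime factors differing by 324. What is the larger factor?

Since p = q + 324, we have 46117 = q(q + 324), so q² + 324q − 46117 = 0.
Discriminant: 324² + 4·46117 = 104976 + 184468 = 289444; √289444 = 538.
q = (−324 + 538)/2 = 107, and p = q + 324 = 431.
Check: 107 · 431 = 46117.

431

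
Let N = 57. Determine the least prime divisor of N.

3

57 is odd.
Digit sum 12, divisible by 3.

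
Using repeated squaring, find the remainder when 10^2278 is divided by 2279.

10^1 ≡ 10 (mod 2279)
10^2 ≡ 10^2 = 100 ≡ 100 (mod 2279)
10^4 ≡ 100^2 = 10000 ≡ 884 (mod 2279)
10^8 ≡ 884^2 = 781456 ≡ 2038 (mod 2279)
10^16 ≡ 2038^2 = 4153444 ≡ 1106 (mod 2279)
10^32 ≡ 1106^2 = 1223236 ≡ 1692 (mod 2279)
10^64 ≡ 1692^2 = 2862864 ≡ 440 (mod 2279)
10^128 ≡ 440^2 = 193600 ≡ 2164 (mod 2279)
10^256 ≡ 2164^2 = 4682896 ≡ 1830 (mod 2279)
10^512 ≡ 1830^2 = 3348900 ≡ 1049 (mod 2279)
10^1024 ≡ 1049^2 = 1100401 ≡ 1923 (mod 2279)
10^2048 ≡ 1923^2 = 3697929 ≡ 1391 (mod 2279)
2278 = 2048 + 128 + 64 + 32 + 4 + 2 in binary powers of 2.
So 10^2278 ≡ 1391 · 2164 · 440 · 1692 · 884 · 100 ≡ 152 (mod 2279).
Since 152 ≠ 1, base 10 is a Fermat witness: 2279 is composite.

152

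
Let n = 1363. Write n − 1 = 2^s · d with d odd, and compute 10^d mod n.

1363 − 1 = 1362 = 2^1 · 681, so d = 681.
10^1 ≡ 10 (mod 1363)
10^2 ≡ 10^2 = 100 ≡ 100 (mod 1363)
10^4 ≡ 100^2 = 10000 ≡ 459 (mod 1363)
10^8 ≡ 459^2 = 210681 ≡ 779 (mod 1363)
10^16 ≡ 779^2 = 606841 ≡ 306 (mod 1363)
10^32 ≡ 306^2 = 93636 ≡ 952 (mod 1363)
10^64 ≡ 952^2 = 906304 ≡ 1272 (mod 1363)
10^128 ≡ 1272^2 = 1617984 ≡ 103 (mod 1363)
10^256 ≡ 103^2 = 10609 ≡ 1068 (mod 1363)
10^512 ≡ 1068^2 = 1140624 ≡ 1156 (mod 1363)
681 = 512 + 128 + 32 + 8 + 1 in binary powers of 2.
So 10^681 ≡ 1156 · 103 · 952 · 779 · 10 ≡ 1265 (mod 1363).
Squaring chain: 1265; never reaches −1, so base 10 is a Miller–Rabin witness that 1363 is composite.

1265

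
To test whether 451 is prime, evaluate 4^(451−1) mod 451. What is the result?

4^1 ≡ 4 (mod 451)
4^2 ≡ 4^2 = 16 ≡ 16 (mod 451)
4^4 ≡ 16^2 = 256 ≡ 256 (mod 451)
4^8 ≡ 256^2 = 65536 ≡ 141 (mod 451)
4^16 ≡ 141^2 = 19881 ≡ 37 (mod 451)
4^32 ≡ 37^2 = 1369 ≡ 16 (mod 451)
4^64 ≡ 16^2 = 256 ≡ 256 (mod 451)
4^128 ≡ 256^2 = 65536 ≡ 141 (mod 451)
4^256 ≡ 141^2 = 19881 ≡ 37 (mod 451)
450 = 256 + 128 + 64 + 2 in binary powers of 2.
So 4^450 ≡ 37 · 141 · 256 · 16 ≡ 1 (mod 451).
Since the result is 1, base 4 gives no evidence that 451 is composite.

1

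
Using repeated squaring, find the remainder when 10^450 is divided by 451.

10^1 ≡ 10 (mod 451)
10^2 ≡ 10^2 = 100 ≡ 100 (mod 451)
10^4 ≡ 100^2 = 10000 ≡ 78 (mod 451)
10^8 ≡ 78^2 = 6084 ≡ 221 (mod 451)
10^16 ≡ 221^2 = 48841 ≡ 133 (mod 451)
10^32 ≡ 133^2 = 17689 ≡ 100 (mod 451)
10^64 ≡ 100^2 = 10000 ≡ 78 (mod 451)
10^128 ≡ 78^2 = 6084 ≡ 221 (mod 451)
10^256 ≡ 221^2 = 48841 ≡ 133 (mod 451)
450 = 256 + 128 + 64 + 2 in binary powers of 2.
So 10^450 ≡ 133 · 221 · 78 · 100 ≡ 1 (mod 451).
Since the result is 1, base 10 gives no evidence that 451 is composite.

1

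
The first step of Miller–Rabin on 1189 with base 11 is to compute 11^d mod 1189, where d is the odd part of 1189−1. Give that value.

438

1189 − 1 = 1188 = 2^2 · 297, so d = 297.
11^1 ≡ 11 (mod 1189)
11^2 ≡ 11^2 = 121 ≡ 121 (mod 1189)
11^4 ≡ 121^2 = 14641 ≡ 373 (mod 1189)
11^8 ≡ 373^2 = 139129 ≡ 16 (mod 1189)
11^16 ≡ 16^2 = 256 ≡ 256 (mod 1189)
11^32 ≡ 256^2 = 65536 ≡ 141 (mod 1189)
11^64 ≡ 141^2 = 19881 ≡ 857 (mod 1189)
11^128 ≡ 857^2 = 734449 ≡ 836 (mod 1189)
11^256 ≡ 836^2 = 698896 ≡ 953 (mod 1189)
297 = 256 + 32 + 8 + 1 in binary powers of 2.
So 11^297 ≡ 953 · 141 · 16 · 11 ≡ 438 (mod 1189).
Squaring chain: 438 → 415; never reaches −1, so base 11 is a Miller–Rabin witness that 1189 is composite.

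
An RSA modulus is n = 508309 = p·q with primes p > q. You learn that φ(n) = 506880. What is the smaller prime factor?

φ(n) = (p−1)(q−1) = n − (p+q) + 1, so p + q = 508309 − 506880 + 1 = 1430.
p and q are the roots of t² − 1430t + 508309 = 0.
Discriminant: 1430² − 4·508309 = 2044900 − 2033236 = 11664; √11664 = 108.
q = (1430 − 108)/2 = 661, p = (1430 + 108)/2 = 769.
Check: 661 · 769 = 508309.

661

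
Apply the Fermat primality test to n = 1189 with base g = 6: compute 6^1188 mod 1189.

605

6^1 ≡ 6 (mod 1189)
6^2 ≡ 6^2 = 36 ≡ 36 (mod 1189)
6^4 ≡ 36^2 = 1296 ≡ 107 (mod 1189)
6^8 ≡ 107^2 = 11449 ≡ 748 (mod 1189)
6^16 ≡ 748^2 = 559504 ≡ 674 (mod 1189)
6^32 ≡ 674^2 = 454276 ≡ 78 (mod 1189)
6^64 ≡ 78^2 = 6084 ≡ 139 (mod 1189)
6^128 ≡ 139^2 = 19321 ≡ 297 (mod 1189)
6^256 ≡ 297^2 = 88209 ≡ 223 (mod 1189)
6^512 ≡ 223^2 = 49729 ≡ 980 (mod 1189)
6^1024 ≡ 980^2 = 960400 ≡ 877 (mod 1189)
1188 = 1024 + 128 + 32 + 4 in binary powers of 2.
So 6^1188 ≡ 877 · 297 · 78 · 107 ≡ 605 (mod 1189).
Since 605 ≠ 1, base 6 is a Fermat witness: 1189 is composite.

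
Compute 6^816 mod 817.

6^1 ≡ 6 (mod 817)
6^2 ≡ 6^2 = 36 ≡ 36 (mod 817)
6^4 ≡ 36^2 = 1296 ≡ 479 (mod 817)
6^8 ≡ 479^2 = 229441 ≡ 681 (mod 817)
6^16 ≡ 681^2 = 463761 ≡ 522 (mod 817)
6^32 ≡ 522^2 = 272484 ≡ 423 (mod 817)
6^64 ≡ 423^2 = 178929 ≡ 6 (mod 817)
6^128 ≡ 6^2 = 36 ≡ 36 (mod 817)
6^256 ≡ 36^2 = 1296 ≡ 479 (mod 817)
6^512 ≡ 479^2 = 229441 ≡ 681 (mod 817)
816 = 512 + 256 + 32 + 16 in binary powers of 2.
So 6^816 ≡ 681 · 479 · 423 · 522 ≡ 87 (mod 817).
Since 87 ≠ 1, base 6 is a Fermat witness: 817 is composite.

87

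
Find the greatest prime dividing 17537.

71

17537 = 13 · 1349
1349 = 19 · 71
71 is prime.
So 17537 = 13 · 19 · 71; the largest prime factor is 71.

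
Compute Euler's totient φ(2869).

2700

Factor: 2869 = 19 · 151.
φ(2869) = (19−1) · (151−1) = 18 · 150 = 2700.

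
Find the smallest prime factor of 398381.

398381 is odd.
Digit sum 32, not divisible by 3.
Ends in 1: not divisible by 5.
7: 398381 = 7·56911 + 4
11: 398381 = 11·36216 + 5
13: 398381 = 13·30644 + 9
17: 398381 = 17·23434 + 3
19: 398381 = 19·20967 + 8
23: 398381 = 23·17320 + 21
29: 398381 = 29·13737 + 8
31: 398381 = 31·12851

31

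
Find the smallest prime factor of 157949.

11

157949 is odd.
Digit sum 35, not divisible by 3.
Ends in 9: not divisible by 5.
7: 157949 = 7·22564 + 1
11: 157949 = 11·14359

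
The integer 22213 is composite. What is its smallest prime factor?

97

22213 is odd.
Digit sum 10, not divisible by 3.
Ends in 3: not divisible by 5.
7: 22213 = 7·3173 + 2
11: 22213 = 11·2019 + 4
13: 22213 = 13·1708 + 9
17: 22213 = 17·1306 + 11
19: 22213 = 19·1169 + 2
23: 22213 = 23·965 + 18
29: 22213 = 29·765 + 28
31: 22213 = 31·716 + 17
37: 22213 = 37·600 + 13
41: 22213 = 41·541 + 32
43: 22213 = 43·516 + 25
47: 22213 = 47·472 + 29
53: 22213 = 53·419 + 6
59: 22213 = 59·376 + 29
61: 22213 = 61·364 + 9
67: 22213 = 67·331 + 36
71: 22213 = 71·312 + 61
73: 22213 = 73·304 + 21
79: 22213 = 79·281 + 14
83: 22213 = 83·267 + 52
89: 22213 = 89·249 + 52
97: 22213 = 97·229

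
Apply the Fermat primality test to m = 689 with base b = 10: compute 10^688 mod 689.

16

10^1 ≡ 10 (mod 689)
10^2 ≡ 10^2 = 100 ≡ 100 (mod 689)
10^4 ≡ 100^2 = 10000 ≡ 354 (mod 689)
10^8 ≡ 354^2 = 125316 ≡ 607 (mod 689)
10^16 ≡ 607^2 = 368449 ≡ 523 (mod 689)
10^32 ≡ 523^2 = 273529 ≡ 685 (mod 689)
10^64 ≡ 685^2 = 469225 ≡ 16 (mod 689)
10^128 ≡ 16^2 = 256 ≡ 256 (mod 689)
10^256 ≡ 256^2 = 65536 ≡ 81 (mod 689)
10^512 ≡ 81^2 = 6561 ≡ 360 (mod 689)
688 = 512 + 128 + 32 + 16 in binary powers of 2.
So 10^688 ≡ 360 · 256 · 685 · 523 ≡ 16 (mod 689).
Since 16 ≠ 1, base 10 is a Fermat witness: 689 is composite.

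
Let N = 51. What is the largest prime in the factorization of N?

17

51 = 3 · 17
17 is prime.
So 51 = 3 · 17; the largest prime factor is 17.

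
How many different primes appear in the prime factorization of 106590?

106590 = 2 · 53295
53295 = 3 · 17765
17765 = 5 · 3553
3553 = 11 · 323
323 = 17 · 19
106590 = 2 · 3 · 5 · 11 · 17 · 19, which has 6 distinct prime factors.

6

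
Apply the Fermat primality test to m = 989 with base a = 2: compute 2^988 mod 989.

213

2^1 ≡ 2 (mod 989)
2^2 ≡ 2^2 = 4 ≡ 4 (mod 989)
2^4 ≡ 4^2 = 16 ≡ 16 (mod 989)
2^8 ≡ 16^2 = 256 ≡ 256 (mod 989)
2^16 ≡ 256^2 = 65536 ≡ 262 (mod 989)
2^32 ≡ 262^2 = 68644 ≡ 403 (mod 989)
2^64 ≡ 403^2 = 162409 ≡ 213 (mod 989)
2^128 ≡ 213^2 = 45369 ≡ 864 (mod 989)
2^256 ≡ 864^2 = 746496 ≡ 790 (mod 989)
2^512 ≡ 790^2 = 624100 ≡ 41 (mod 989)
988 = 512 + 256 + 128 + 64 + 16 + 8 + 4 in binary powers of 2.
So 2^988 ≡ 41 · 790 · 864 · 213 · 262 · 256 · 16 ≡ 213 (mod 989).
Since 213 ≠ 1, base 2 is a Fermat witness: 989 is composite.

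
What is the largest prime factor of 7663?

7663 = 79 · 97
97 is prime.
So 7663 = 79 · 97; the largest prime factor is 97.

97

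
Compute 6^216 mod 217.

1

6^1 ≡ 6 (mod 217)
6^2 ≡ 6^2 = 36 ≡ 36 (mod 217)
6^4 ≡ 36^2 = 1296 ≡ 211 (mod 217)
6^8 ≡ 211^2 = 44521 ≡ 36 (mod 217)
6^16 ≡ 36^2 = 1296 ≡ 211 (mod 217)
6^32 ≡ 211^2 = 44521 ≡ 36 (mod 217)
6^64 ≡ 36^2 = 1296 ≡ 211 (mod 217)
6^128 ≡ 211^2 = 44521 ≡ 36 (mod 217)
216 = 128 + 64 + 16 + 8 in binary powers of 2.
So 6^216 ≡ 36 · 211 · 211 · 36 ≡ 1 (mod 217).
Since the result is 1, base 6 gives no evidence that 217 is composite.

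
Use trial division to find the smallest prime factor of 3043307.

3043307 is odd.
Digit sum 20, not divisible by 3.
Ends in 7: not divisible by 5.
7: 3043307 = 7·434758 + 1
11: 3043307 = 11·276664 + 3
13: 3043307 = 13·234100 + 7
17: 3043307 = 17·179018 + 1
19: 3043307 = 19·160174 + 1
23: 3043307 = 23·132317 + 16
29: 3043307 = 29·104941 + 18
31: 3043307 = 31·98171 + 6
37: 3043307 = 37·82251 + 20
41: 3043307 = 41·74227

41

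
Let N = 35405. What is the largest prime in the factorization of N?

35405 = 5 · 7081
7081 = 73 · 97
97 is prime.
So 35405 = 5 · 73 · 97; the largest prime factor is 97.

97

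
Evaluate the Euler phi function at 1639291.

Factor: 1639291 = 89 · 113 · 163.
φ(1639291) = (89−1) · (113−1) · (163−1) = 88 · 112 · 162 = 1596672.

1596672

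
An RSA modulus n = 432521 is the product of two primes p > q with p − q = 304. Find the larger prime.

Since p = q + 304, we have 432521 = q(q + 304), so q² + 304q − 432521 = 0.
Discriminant: 304² + 4·432521 = 92416 + 1730084 = 1822500; √1822500 = 1350.
q = (−304 + 1350)/2 = 523, and p = q + 304 = 827.
Check: 523 · 827 = 432521.

827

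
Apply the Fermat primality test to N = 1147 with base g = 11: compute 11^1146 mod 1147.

593

11^1 ≡ 11 (mod 1147)
11^2 ≡ 11^2 = 121 ≡ 121 (mod 1147)
11^4 ≡ 121^2 = 14641 ≡ 877 (mod 1147)
11^8 ≡ 877^2 = 769129 ≡ 639 (mod 1147)
11^16 ≡ 639^2 = 408321 ≡ 1136 (mod 1147)
11^32 ≡ 1136^2 = 1290496 ≡ 121 (mod 1147)
11^64 ≡ 121^2 = 14641 ≡ 877 (mod 1147)
11^128 ≡ 877^2 = 769129 ≡ 639 (mod 1147)
11^256 ≡ 639^2 = 408321 ≡ 1136 (mod 1147)
11^512 ≡ 1136^2 = 1290496 ≡ 121 (mod 1147)
11^1024 ≡ 121^2 = 14641 ≡ 877 (mod 1147)
1146 = 1024 + 64 + 32 + 16 + 8 + 2 in binary powers of 2.
So 11^1146 ≡ 877 · 877 · 121 · 1136 · 639 · 121 ≡ 593 (mod 1147).
Since 593 ≠ 1, base 11 is a Fermat witness: 1147 is composite.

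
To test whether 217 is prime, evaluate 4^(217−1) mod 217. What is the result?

4^1 ≡ 4 (mod 217)
4^2 ≡ 4^2 = 16 ≡ 16 (mod 217)
4^4 ≡ 16^2 = 256 ≡ 39 (mod 217)
4^8 ≡ 39^2 = 1521 ≡ 2 (mod 217)
4^16 ≡ 2^2 = 4 ≡ 4 (mod 217)
4^32 ≡ 4^2 = 16 ≡ 16 (mod 217)
4^64 ≡ 16^2 = 256 ≡ 39 (mod 217)
4^128 ≡ 39^2 = 1521 ≡ 2 (mod 217)
216 = 128 + 64 + 16 + 8 in binary powers of 2.
So 4^216 ≡ 2 · 39 · 4 · 2 ≡ 190 (mod 217).
Since 190 ≠ 1, base 4 is a Fermat witness: 217 is composite.

190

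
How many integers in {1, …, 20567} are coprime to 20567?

20280

Factor: 20567 = 131 · 157.
φ(20567) = (131−1) · (157−1) = 130 · 156 = 20280.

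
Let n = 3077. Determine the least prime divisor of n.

17

3077 is odd.
Digit sum 17, not divisible by 3.
Ends in 7: not divisible by 5.
7: 3077 = 7·439 + 4
11: 3077 = 11·279 + 8
13: 3077 = 13·236 + 9
17: 3077 = 17·181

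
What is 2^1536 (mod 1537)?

2^1 ≡ 2 (mod 1537)
2^2 ≡ 2^2 = 4 ≡ 4 (mod 1537)
2^4 ≡ 4^2 = 16 ≡ 16 (mod 1537)
2^8 ≡ 16^2 = 256 ≡ 256 (mod 1537)
2^16 ≡ 256^2 = 65536 ≡ 982 (mod 1537)
2^32 ≡ 982^2 = 964324 ≡ 625 (mod 1537)
2^64 ≡ 625^2 = 390625 ≡ 227 (mod 1537)
2^128 ≡ 227^2 = 51529 ≡ 808 (mod 1537)
2^256 ≡ 808^2 = 652864 ≡ 1176 (mod 1537)
2^512 ≡ 1176^2 = 1382976 ≡ 1213 (mod 1537)
2^1024 ≡ 1213^2 = 1471369 ≡ 460 (mod 1537)
1536 = 1024 + 512 in binary powers of 2.
So 2^1536 ≡ 460 · 1213 ≡ 49 (mod 1537).
Since 49 ≠ 1, base 2 is a Fermat witness: 1537 is composite.

49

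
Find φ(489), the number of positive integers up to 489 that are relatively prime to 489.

Factor: 489 = 3 · 163.
φ(489) = (3−1) · (163−1) = 2 · 162 = 324.

324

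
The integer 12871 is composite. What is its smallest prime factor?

61

12871 is odd.
Digit sum 19, not divisible by 3.
Ends in 1: not divisible by 5.
7: 12871 = 7·1838 + 5
11: 12871 = 11·1170 + 1
13: 12871 = 13·990 + 1
17: 12871 = 17·757 + 2
19: 12871 = 19·677 + 8
23: 12871 = 23·559 + 14
29: 12871 = 29·443 + 24
31: 12871 = 31·415 + 6
37: 12871 = 37·347 + 32
41: 12871 = 41·313 + 38
43: 12871 = 43·299 + 14
47: 12871 = 47·273 + 40
53: 12871 = 53·242 + 45
59: 12871 = 59·218 + 9
61: 12871 = 61·211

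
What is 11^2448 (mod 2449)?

11^1 ≡ 11 (mod 2449)
11^2 ≡ 11^2 = 121 ≡ 121 (mod 2449)
11^4 ≡ 121^2 = 14641 ≡ 2396 (mod 2449)
11^8 ≡ 2396^2 = 5740816 ≡ 360 (mod 2449)
11^16 ≡ 360^2 = 129600 ≡ 2252 (mod 2449)
11^32 ≡ 2252^2 = 5071504 ≡ 2074 (mod 2449)
11^64 ≡ 2074^2 = 4301476 ≡ 1032 (mod 2449)
11^128 ≡ 1032^2 = 1065024 ≡ 2158 (mod 2449)
11^256 ≡ 2158^2 = 4656964 ≡ 1415 (mod 2449)
11^512 ≡ 1415^2 = 2002225 ≡ 1392 (mod 2449)
11^1024 ≡ 1392^2 = 1937664 ≡ 505 (mod 2449)
11^2048 ≡ 505^2 = 255025 ≡ 329 (mod 2449)
2448 = 2048 + 256 + 128 + 16 in binary powers of 2.
So 11^2448 ≡ 329 · 1415 · 2158 · 2252 ≡ 2141 (mod 2449).
Since 2141 ≠ 1, base 11 is a Fermat witness: 2449 is composite.

2141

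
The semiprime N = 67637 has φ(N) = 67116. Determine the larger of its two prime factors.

φ(n) = (p−1)(q−1) = n − (p+q) + 1, so p + q = 67637 − 67116 + 1 = 522.
p and q are the roots of t² − 522t + 67637 = 0.
Discriminant: 522² − 4·67637 = 272484 − 270548 = 1936; √1936 = 44.
q = (522 − 44)/2 = 239, p = (522 + 44)/2 = 283.
Check: 239 · 283 = 67637.

283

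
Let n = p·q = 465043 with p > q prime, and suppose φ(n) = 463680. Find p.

691

φ(n) = (p−1)(q−1) = n − (p+q) + 1, so p + q = 465043 − 463680 + 1 = 1364.
p and q are the roots of t² − 1364t + 465043 = 0.
Discriminant: 1364² − 4·465043 = 1860496 − 1860172 = 324; √324 = 18.
q = (1364 − 18)/2 = 673, p = (1364 + 18)/2 = 691.
Check: 673 · 691 = 465043.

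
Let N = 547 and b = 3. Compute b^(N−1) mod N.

3^1 ≡ 3 (mod 547)
3^2 ≡ 3^2 = 9 ≡ 9 (mod 547)
3^4 ≡ 9^2 = 81 ≡ 81 (mod 547)
3^8 ≡ 81^2 = 6561 ≡ 544 (mod 547)
3^16 ≡ 544^2 = 295936 ≡ 9 (mod 547)
3^32 ≡ 9^2 = 81 ≡ 81 (mod 547)
3^64 ≡ 81^2 = 6561 ≡ 544 (mod 547)
3^128 ≡ 544^2 = 295936 ≡ 9 (mod 547)
3^256 ≡ 9^2 = 81 ≡ 81 (mod 547)
3^512 ≡ 81^2 = 6561 ≡ 544 (mod 547)
546 = 512 + 32 + 2 in binary powers of 2.
So 3^546 ≡ 544 · 81 · 9 ≡ 1 (mod 547).
Since the result is 1, base 3 gives no evidence that 547 is composite.

1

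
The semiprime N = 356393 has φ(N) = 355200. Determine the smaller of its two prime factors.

593

φ(n) = (p−1)(q−1) = n − (p+q) + 1, so p + q = 356393 − 355200 + 1 = 1194.
p and q are the roots of t² − 1194t + 356393 = 0.
Discriminant: 1194² − 4·356393 = 1425636 − 1425572 = 64; √64 = 8.
q = (1194 − 8)/2 = 593, p = (1194 + 8)/2 = 601.
Check: 593 · 601 = 356393.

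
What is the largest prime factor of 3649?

3649 = 41 · 89
89 is prime.
So 3649 = 41 · 89; the largest prime factor is 89.

89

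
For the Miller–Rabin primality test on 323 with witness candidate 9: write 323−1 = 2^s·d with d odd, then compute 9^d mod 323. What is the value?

264

323 − 1 = 322 = 2^1 · 161, so d = 161.
9^1 ≡ 9 (mod 323)
9^2 ≡ 9^2 = 81 ≡ 81 (mod 323)
9^4 ≡ 81^2 = 6561 ≡ 101 (mod 323)
9^8 ≡ 101^2 = 10201 ≡ 188 (mod 323)
9^16 ≡ 188^2 = 35344 ≡ 137 (mod 323)
9^32 ≡ 137^2 = 18769 ≡ 35 (mod 323)
9^64 ≡ 35^2 = 1225 ≡ 256 (mod 323)
9^128 ≡ 256^2 = 65536 ≡ 290 (mod 323)
161 = 128 + 32 + 1 in binary powers of 2.
So 9^161 ≡ 290 · 35 · 9 ≡ 264 (mod 323).
Squaring chain: 264; never reaches −1, so base 9 is a Miller–Rabin witness that 323 is composite.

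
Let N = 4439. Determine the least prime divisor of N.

23

4439 is odd.
Digit sum 20, not divisible by 3.
Ends in 9: not divisible by 5.
7: 4439 = 7·634 + 1
11: 4439 = 11·403 + 6
13: 4439 = 13·341 + 6
17: 4439 = 17·261 + 2
19: 4439 = 19·233 + 12
23: 4439 = 23·193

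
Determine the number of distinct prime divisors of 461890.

461890 = 2 · 230945
230945 = 5 · 46189
46189 = 11 · 4199
4199 = 13 · 323
323 = 17 · 19
461890 = 2 · 5 · 11 · 13 · 17 · 19, which has 6 distinct prime factors.

6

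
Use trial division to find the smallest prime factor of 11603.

41

11603 is odd.
Digit sum 11, not divisible by 3.
Ends in 3: not divisible by 5.
7: 11603 = 7·1657 + 4
11: 11603 = 11·1054 + 9
13: 11603 = 13·892 + 7
17: 11603 = 17·682 + 9
19: 11603 = 19·610 + 13
23: 11603 = 23·504 + 11
29: 11603 = 29·400 + 3
31: 11603 = 31·374 + 9
37: 11603 = 37·313 + 22
41: 11603 = 41·283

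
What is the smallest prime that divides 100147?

100147 is odd.
Digit sum 13, not divisible by 3.
Ends in 7: not divisible by 5.
7: 100147 = 7·14306 + 5
11: 100147 = 11·9104 + 3
13: 100147 = 13·7703 + 8
17: 100147 = 17·5891

17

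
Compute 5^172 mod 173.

5^1 ≡ 5 (mod 173)
5^2 ≡ 5^2 = 25 ≡ 25 (mod 173)
5^4 ≡ 25^2 = 625 ≡ 106 (mod 173)
5^8 ≡ 106^2 = 11236 ≡ 164 (mod 173)
5^16 ≡ 164^2 = 26896 ≡ 81 (mod 173)
5^32 ≡ 81^2 = 6561 ≡ 160 (mod 173)
5^64 ≡ 160^2 = 25600 ≡ 169 (mod 173)
5^128 ≡ 169^2 = 28561 ≡ 16 (mod 173)
172 = 128 + 32 + 8 + 4 in binary powers of 2.
So 5^172 ≡ 16 · 160 · 164 · 106 ≡ 1 (mod 173).
Since the result is 1, base 5 gives no evidence that 173 is composite.

1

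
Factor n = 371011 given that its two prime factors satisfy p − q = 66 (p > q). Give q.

Since p = q + 66, we have 371011 = q(q + 66), so q² + 66q − 371011 = 0.
Discriminant: 66² + 4·371011 = 4356 + 1484044 = 1488400; √1488400 = 1220.
q = (−66 + 1220)/2 = 577, and p = q + 66 = 643.
Check: 577 · 643 = 371011.

577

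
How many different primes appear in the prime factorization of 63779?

3

63779 = 23 · 2773
2773 = 47 · 59
63779 = 23 · 47 · 59, which has 3 distinct prime factors.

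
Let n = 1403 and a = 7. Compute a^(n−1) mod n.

7^1 ≡ 7 (mod 1403)
7^2 ≡ 7^2 = 49 ≡ 49 (mod 1403)
7^4 ≡ 49^2 = 2401 ≡ 998 (mod 1403)
7^8 ≡ 998^2 = 996004 ≡ 1277 (mod 1403)
7^16 ≡ 1277^2 = 1630729 ≡ 443 (mod 1403)
7^32 ≡ 443^2 = 196249 ≡ 1232 (mod 1403)
7^64 ≡ 1232^2 = 1517824 ≡ 1181 (mod 1403)
7^128 ≡ 1181^2 = 1394761 ≡ 179 (mod 1403)
7^256 ≡ 179^2 = 32041 ≡ 1175 (mod 1403)
7^512 ≡ 1175^2 = 1380625 ≡ 73 (mod 1403)
7^1024 ≡ 73^2 = 5329 ≡ 1120 (mod 1403)
1402 = 1024 + 256 + 64 + 32 + 16 + 8 + 2 in binary powers of 2.
So 7^1402 ≡ 1120 · 1175 · 1181 · 1232 · 443 · 1277 · 49 ≡ 351 (mod 1403).
Since 351 ≠ 1, base 7 is a Fermat witness: 1403 is composite.

351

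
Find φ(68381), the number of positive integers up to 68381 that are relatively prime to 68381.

Factor: 68381 = 19 · 59 · 61.
φ(68381) = (19−1) · (59−1) · (61−1) = 18 · 58 · 60 = 62640.

62640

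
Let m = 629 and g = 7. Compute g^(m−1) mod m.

7^1 ≡ 7 (mod 629)
7^2 ≡ 7^2 = 49 ≡ 49 (mod 629)
7^4 ≡ 49^2 = 2401 ≡ 514 (mod 629)
7^8 ≡ 514^2 = 264196 ≡ 16 (mod 629)
7^16 ≡ 16^2 = 256 ≡ 256 (mod 629)
7^32 ≡ 256^2 = 65536 ≡ 120 (mod 629)
7^64 ≡ 120^2 = 14400 ≡ 562 (mod 629)
7^128 ≡ 562^2 = 315844 ≡ 86 (mod 629)
7^256 ≡ 86^2 = 7396 ≡ 477 (mod 629)
7^512 ≡ 477^2 = 227529 ≡ 460 (mod 629)
628 = 512 + 64 + 32 + 16 + 4 in binary powers of 2.
So 7^628 ≡ 460 · 562 · 120 · 256 · 514 ≡ 293 (mod 629).
Since 293 ≠ 1, base 7 is a Fermat witness: 629 is composite.

293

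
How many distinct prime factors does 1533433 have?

4

1533433 = 11^2 · 12673
12673 = 19 · 667
667 = 23 · 29
1533433 = 11^2 · 19 · 23 · 29, which has 4 distinct prime factors.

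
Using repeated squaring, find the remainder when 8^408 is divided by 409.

8^1 ≡ 8 (mod 409)
8^2 ≡ 8^2 = 64 ≡ 64 (mod 409)
8^4 ≡ 64^2 = 4096 ≡ 6 (mod 409)
8^8 ≡ 6^2 = 36 ≡ 36 (mod 409)
8^16 ≡ 36^2 = 1296 ≡ 69 (mod 409)
8^32 ≡ 69^2 = 4761 ≡ 262 (mod 409)
8^64 ≡ 262^2 = 68644 ≡ 341 (mod 409)
8^128 ≡ 341^2 = 116281 ≡ 125 (mod 409)
8^256 ≡ 125^2 = 15625 ≡ 83 (mod 409)
408 = 256 + 128 + 16 + 8 in binary powers of 2.
So 8^408 ≡ 83 · 125 · 69 · 36 ≡ 1 (mod 409).
Since the result is 1, base 8 gives no evidence that 409 is composite.

1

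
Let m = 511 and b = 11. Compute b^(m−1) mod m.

11^1 ≡ 11 (mod 511)
11^2 ≡ 11^2 = 121 ≡ 121 (mod 511)
11^4 ≡ 121^2 = 14641 ≡ 333 (mod 511)
11^8 ≡ 333^2 = 110889 ≡ 2 (mod 511)
11^16 ≡ 2^2 = 4 ≡ 4 (mod 511)
11^32 ≡ 4^2 = 16 ≡ 16 (mod 511)
11^64 ≡ 16^2 = 256 ≡ 256 (mod 511)
11^128 ≡ 256^2 = 65536 ≡ 128 (mod 511)
11^256 ≡ 128^2 = 16384 ≡ 32 (mod 511)
510 = 256 + 128 + 64 + 32 + 16 + 8 + 4 + 2 in binary powers of 2.
So 11^510 ≡ 32 · 128 · 256 · 16 · 4 · 2 · 333 · 121 ≡ 435 (mod 511).
Since 435 ≠ 1, base 11 is a Fermat witness: 511 is composite.

435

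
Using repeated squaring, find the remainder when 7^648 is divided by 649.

7^1 ≡ 7 (mod 649)
7^2 ≡ 7^2 = 49 ≡ 49 (mod 649)
7^4 ≡ 49^2 = 2401 ≡ 454 (mod 649)
7^8 ≡ 454^2 = 206116 ≡ 383 (mod 649)
7^16 ≡ 383^2 = 146689 ≡ 15 (mod 649)
7^32 ≡ 15^2 = 225 ≡ 225 (mod 649)
7^64 ≡ 225^2 = 50625 ≡ 3 (mod 649)
7^128 ≡ 3^2 = 9 ≡ 9 (mod 649)
7^256 ≡ 9^2 = 81 ≡ 81 (mod 649)
7^512 ≡ 81^2 = 6561 ≡ 71 (mod 649)
648 = 512 + 128 + 8 in binary powers of 2.
So 7^648 ≡ 71 · 9 · 383 ≡ 64 (mod 649).
Since 64 ≠ 1, base 7 is a Fermat witness: 649 is composite.

64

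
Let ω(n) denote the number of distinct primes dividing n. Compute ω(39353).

3

39353 = 23 · 1711
1711 = 29 · 59
39353 = 23 · 29 · 59, which has 3 distinct prime factors.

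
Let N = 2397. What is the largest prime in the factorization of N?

2397 = 3 · 799
799 = 17 · 47
47 is prime.
So 2397 = 3 · 17 · 47; the largest prime factor is 47.

47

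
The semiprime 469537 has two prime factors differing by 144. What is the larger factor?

Since p = q + 144, we have 469537 = q(q + 144), so q² + 144q − 469537 = 0.
Discriminant: 144² + 4·469537 = 20736 + 1878148 = 1898884; √1898884 = 1378.
q = (−144 + 1378)/2 = 617, and p = q + 144 = 761.
Check: 617 · 761 = 469537.

761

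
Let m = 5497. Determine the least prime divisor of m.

23

5497 is odd.
Digit sum 25, not divisible by 3.
Ends in 7: not divisible by 5.
7: 5497 = 7·785 + 2
11: 5497 = 11·499 + 8
13: 5497 = 13·422 + 11
17: 5497 = 17·323 + 6
19: 5497 = 19·289 + 6
23: 5497 = 23·239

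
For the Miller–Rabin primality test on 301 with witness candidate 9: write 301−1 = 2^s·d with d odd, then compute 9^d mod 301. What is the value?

274

301 − 1 = 300 = 2^2 · 75, so d = 75.
9^1 ≡ 9 (mod 301)
9^2 ≡ 9^2 = 81 ≡ 81 (mod 301)
9^4 ≡ 81^2 = 6561 ≡ 240 (mod 301)
9^8 ≡ 240^2 = 57600 ≡ 109 (mod 301)
9^16 ≡ 109^2 = 11881 ≡ 142 (mod 301)
9^32 ≡ 142^2 = 20164 ≡ 298 (mod 301)
9^64 ≡ 298^2 = 88804 ≡ 9 (mod 301)
75 = 64 + 8 + 2 + 1 in binary powers of 2.
So 9^75 ≡ 9 · 109 · 81 · 9 ≡ 274 (mod 301).
Squaring chain: 274 → 127; never reaches −1, so base 9 is a Miller–Rabin witness that 301 is composite.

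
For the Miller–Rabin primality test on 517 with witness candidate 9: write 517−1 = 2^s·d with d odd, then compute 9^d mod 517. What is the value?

517 − 1 = 516 = 2^2 · 129, so d = 129.
9^1 ≡ 9 (mod 517)
9^2 ≡ 9^2 = 81 ≡ 81 (mod 517)
9^4 ≡ 81^2 = 6561 ≡ 357 (mod 517)
9^8 ≡ 357^2 = 127449 ≡ 267 (mod 517)
9^16 ≡ 267^2 = 71289 ≡ 460 (mod 517)
9^32 ≡ 460^2 = 211600 ≡ 147 (mod 517)
9^64 ≡ 147^2 = 21609 ≡ 412 (mod 517)
9^128 ≡ 412^2 = 169744 ≡ 168 (mod 517)
129 = 128 + 1 in binary powers of 2.
So 9^129 ≡ 168 · 9 ≡ 478 (mod 517).
Squaring chain: 478 → 487; never reaches −1, so base 9 is a Miller–Rabin witness that 517 is composite.

478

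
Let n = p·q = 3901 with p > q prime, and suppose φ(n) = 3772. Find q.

φ(n) = (p−1)(q−1) = n − (p+q) + 1, so p + q = 3901 − 3772 + 1 = 130.
p and q are the roots of t² − 130t + 3901 = 0.
Discriminant: 130² − 4·3901 = 16900 − 15604 = 1296; √1296 = 36.
q = (130 − 36)/2 = 47, p = (130 + 36)/2 = 83.
Check: 47 · 83 = 3901.

47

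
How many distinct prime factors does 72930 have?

6

72930 = 2 · 36465
36465 = 3 · 12155
12155 = 5 · 2431
2431 = 11 · 221
221 = 13 · 17
72930 = 2 · 3 · 5 · 11 · 13 · 17, which has 6 distinct prime factors.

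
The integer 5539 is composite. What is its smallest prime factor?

29

5539 is odd.
Digit sum 22, not divisible by 3.
Ends in 9: not divisible by 5.
7: 5539 = 7·791 + 2
11: 5539 = 11·503 + 6
13: 5539 = 13·426 + 1
17: 5539 = 17·325 + 14
19: 5539 = 19·291 + 10
23: 5539 = 23·240 + 19
29: 5539 = 29·191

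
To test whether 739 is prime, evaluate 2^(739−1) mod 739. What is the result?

1

2^1 ≡ 2 (mod 739)
2^2 ≡ 2^2 = 4 ≡ 4 (mod 739)
2^4 ≡ 4^2 = 16 ≡ 16 (mod 739)
2^8 ≡ 16^2 = 256 ≡ 256 (mod 739)
2^16 ≡ 256^2 = 65536 ≡ 504 (mod 739)
2^32 ≡ 504^2 = 254016 ≡ 539 (mod 739)
2^64 ≡ 539^2 = 290521 ≡ 94 (mod 739)
2^128 ≡ 94^2 = 8836 ≡ 707 (mod 739)
2^256 ≡ 707^2 = 499849 ≡ 285 (mod 739)
2^512 ≡ 285^2 = 81225 ≡ 674 (mod 739)
738 = 512 + 128 + 64 + 32 + 2 in binary powers of 2.
So 2^738 ≡ 674 · 707 · 94 · 539 · 4 ≡ 1 (mod 739).
Since the result is 1, base 2 gives no evidence that 739 is composite.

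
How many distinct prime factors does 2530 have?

4

2530 = 2 · 1265
1265 = 5 · 253
253 = 11 · 23
2530 = 2 · 5 · 11 · 23, which has 4 distinct prime factors.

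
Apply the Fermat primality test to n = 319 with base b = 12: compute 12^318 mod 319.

12^1 ≡ 12 (mod 319)
12^2 ≡ 12^2 = 144 ≡ 144 (mod 319)
12^4 ≡ 144^2 = 20736 ≡ 1 (mod 319)
12^8 ≡ 1^2 = 1 ≡ 1 (mod 319)
12^16 ≡ 1^2 = 1 ≡ 1 (mod 319)
12^32 ≡ 1^2 = 1 ≡ 1 (mod 319)
12^64 ≡ 1^2 = 1 ≡ 1 (mod 319)
12^128 ≡ 1^2 = 1 ≡ 1 (mod 319)
12^256 ≡ 1^2 = 1 ≡ 1 (mod 319)
318 = 256 + 32 + 16 + 8 + 4 + 2 in binary powers of 2.
So 12^318 ≡ 1 · 1 · 1 · 1 · 1 · 144 ≡ 144 (mod 319).
Since 144 ≠ 1, base 12 is a Fermat witness: 319 is composite.

144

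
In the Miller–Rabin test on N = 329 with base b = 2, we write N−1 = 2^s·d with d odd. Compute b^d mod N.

25

329 − 1 = 328 = 2^3 · 41, so d = 41.
2^1 ≡ 2 (mod 329)
2^2 ≡ 2^2 = 4 ≡ 4 (mod 329)
2^4 ≡ 4^2 = 16 ≡ 16 (mod 329)
2^8 ≡ 16^2 = 256 ≡ 256 (mod 329)
2^16 ≡ 256^2 = 65536 ≡ 65 (mod 329)
2^32 ≡ 65^2 = 4225 ≡ 277 (mod 329)
41 = 32 + 8 + 1 in binary powers of 2.
So 2^41 ≡ 277 · 256 · 2 ≡ 25 (mod 329).
Squaring chain: 25 → 296 → 102; never reaches −1, so base 2 is a Miller–Rabin witness that 329 is composite.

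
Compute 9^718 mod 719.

9^1 ≡ 9 (mod 719)
9^2 ≡ 9^2 = 81 ≡ 81 (mod 719)
9^4 ≡ 81^2 = 6561 ≡ 90 (mod 719)
9^8 ≡ 90^2 = 8100 ≡ 191 (mod 719)
9^16 ≡ 191^2 = 36481 ≡ 531 (mod 719)
9^32 ≡ 531^2 = 281961 ≡ 113 (mod 719)
9^64 ≡ 113^2 = 12769 ≡ 546 (mod 719)
9^128 ≡ 546^2 = 298116 ≡ 450 (mod 719)
9^256 ≡ 450^2 = 202500 ≡ 461 (mod 719)
9^512 ≡ 461^2 = 212521 ≡ 416 (mod 719)
718 = 512 + 128 + 64 + 8 + 4 + 2 in binary powers of 2.
So 9^718 ≡ 416 · 450 · 546 · 191 · 90 · 81 ≡ 1 (mod 719).
Since the result is 1, base 9 gives no evidence that 719 is composite.

1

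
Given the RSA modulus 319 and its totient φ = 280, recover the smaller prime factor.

φ(n) = (p−1)(q−1) = n − (p+q) + 1, so p + q = 319 − 280 + 1 = 40.
p and q are the roots of t² − 40t + 319 = 0.
Discriminant: 40² − 4·319 = 1600 − 1276 = 324; √324 = 18.
q = (40 − 18)/2 = 11, p = (40 + 18)/2 = 29.
Check: 11 · 29 = 319.

11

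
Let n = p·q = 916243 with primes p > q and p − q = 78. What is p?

997

Since p = q + 78, we have 916243 = q(q + 78), so q² + 78q − 916243 = 0.
Discriminant: 78² + 4·916243 = 6084 + 3664972 = 3671056; √3671056 = 1916.
q = (−78 + 1916)/2 = 919, and p = q + 78 = 997.
Check: 919 · 997 = 916243.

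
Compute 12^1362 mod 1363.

12^1 ≡ 12 (mod 1363)
12^2 ≡ 12^2 = 144 ≡ 144 (mod 1363)
12^4 ≡ 144^2 = 20736 ≡ 291 (mod 1363)
12^8 ≡ 291^2 = 84681 ≡ 175 (mod 1363)
12^16 ≡ 175^2 = 30625 ≡ 639 (mod 1363)
12^32 ≡ 639^2 = 408321 ≡ 784 (mod 1363)
12^64 ≡ 784^2 = 614656 ≡ 1306 (mod 1363)
12^128 ≡ 1306^2 = 1705636 ≡ 523 (mod 1363)
12^256 ≡ 523^2 = 273529 ≡ 929 (mod 1363)
12^512 ≡ 929^2 = 863041 ≡ 262 (mod 1363)
12^1024 ≡ 262^2 = 68644 ≡ 494 (mod 1363)
1362 = 1024 + 256 + 64 + 16 + 2 in binary powers of 2.
So 12^1362 ≡ 494 · 929 · 1306 · 639 · 144 ≡ 202 (mod 1363).
Since 202 ≠ 1, base 12 is a Fermat witness: 1363 is composite.

202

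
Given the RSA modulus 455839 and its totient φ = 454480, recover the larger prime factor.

761

φ(n) = (p−1)(q−1) = n − (p+q) + 1, so p + q = 455839 − 454480 + 1 = 1360.
p and q are the roots of t² − 1360t + 455839 = 0.
Discriminant: 1360² − 4·455839 = 1849600 − 1823356 = 26244; √26244 = 162.
q = (1360 − 162)/2 = 599, p = (1360 + 162)/2 = 761.
Check: 599 · 761 = 455839.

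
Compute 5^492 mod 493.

344

5^1 ≡ 5 (mod 493)
5^2 ≡ 5^2 = 25 ≡ 25 (mod 493)
5^4 ≡ 25^2 = 625 ≡ 132 (mod 493)
5^8 ≡ 132^2 = 17424 ≡ 169 (mod 493)
5^16 ≡ 169^2 = 28561 ≡ 460 (mod 493)
5^32 ≡ 460^2 = 211600 ≡ 103 (mod 493)
5^64 ≡ 103^2 = 10609 ≡ 256 (mod 493)
5^128 ≡ 256^2 = 65536 ≡ 460 (mod 493)
5^256 ≡ 460^2 = 211600 ≡ 103 (mod 493)
492 = 256 + 128 + 64 + 32 + 8 + 4 in binary powers of 2.
So 5^492 ≡ 103 · 460 · 256 · 103 · 169 · 132 ≡ 344 (mod 493).
Since 344 ≠ 1, base 5 is a Fermat witness: 493 is composite.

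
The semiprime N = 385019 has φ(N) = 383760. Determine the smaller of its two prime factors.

φ(n) = (p−1)(q−1) = n − (p+q) + 1, so p + q = 385019 − 383760 + 1 = 1260.
p and q are the roots of t² − 1260t + 385019 = 0.
Discriminant: 1260² − 4·385019 = 1587600 − 1540076 = 47524; √47524 = 218.
q = (1260 − 218)/2 = 521, p = (1260 + 218)/2 = 739.
Check: 521 · 739 = 385019.

521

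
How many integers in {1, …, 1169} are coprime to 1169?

Factor: 1169 = 7 · 167.
φ(1169) = (7−1) · (167−1) = 6 · 166 = 996.

996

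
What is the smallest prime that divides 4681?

31

4681 is odd.
Digit sum 19, not divisible by 3.
Ends in 1: not divisible by 5.
7: 4681 = 7·668 + 5
11: 4681 = 11·425 + 6
13: 4681 = 13·360 + 1
17: 4681 = 17·275 + 6
19: 4681 = 19·246 + 7
23: 4681 = 23·203 + 12
29: 4681 = 29·161 + 12
31: 4681 = 31·151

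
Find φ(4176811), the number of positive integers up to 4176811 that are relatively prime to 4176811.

Factor: 4176811 = 139 · 151 · 199.
φ(4176811) = (139−1) · (151−1) · (199−1) = 138 · 150 · 198 = 4098600.

4098600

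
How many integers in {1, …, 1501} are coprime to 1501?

Factor: 1501 = 19 · 79.
φ(1501) = (19−1) · (79−1) = 18 · 78 = 1404.

1404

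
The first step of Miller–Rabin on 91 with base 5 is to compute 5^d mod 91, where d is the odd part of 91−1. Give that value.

83

91 − 1 = 90 = 2^1 · 45, so d = 45.
5^1 ≡ 5 (mod 91)
5^2 ≡ 5^2 = 25 ≡ 25 (mod 91)
5^4 ≡ 25^2 = 625 ≡ 79 (mod 91)
5^8 ≡ 79^2 = 6241 ≡ 53 (mod 91)
5^16 ≡ 53^2 = 2809 ≡ 79 (mod 91)
5^32 ≡ 79^2 = 6241 ≡ 53 (mod 91)
45 = 32 + 8 + 4 + 1 in binary powers of 2.
So 5^45 ≡ 53 · 53 · 79 · 5 ≡ 83 (mod 91).
Squaring chain: 83; never reaches −1, so base 5 is a Miller–Rabin witness that 91 is composite.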